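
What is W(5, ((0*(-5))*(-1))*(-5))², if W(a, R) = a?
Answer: 25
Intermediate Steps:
W(5, ((0*(-5))*(-1))*(-5))² = 5² = 25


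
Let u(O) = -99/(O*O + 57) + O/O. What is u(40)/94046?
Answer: 779/77917111 ≈ 9.9978e-6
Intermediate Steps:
u(O) = 1 - 99/(57 + O**2) (u(O) = -99/(O**2 + 57) + 1 = -99/(57 + O**2) + 1 = 1 - 99/(57 + O**2))
u(40)/94046 = ((-42 + 40**2)/(57 + 40**2))/94046 = ((-42 + 1600)/(57 + 1600))*(1/94046) = (1558/1657)*(1/94046) = 779/77917111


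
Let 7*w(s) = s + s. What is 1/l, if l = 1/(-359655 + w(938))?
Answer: -359387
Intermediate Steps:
w(s) = 2*s/7 (w(s) = (s + s)/7 = (2*s)/7 = 2*s/7)
l = -1/359387 (l = 1/(-359655 + (2/7)*938) = 1/(-359655 + 268) = 1/(-359387) = -1/359387 ≈ -2.7825e-6)
1/l = 1/(-1/359387) = -359387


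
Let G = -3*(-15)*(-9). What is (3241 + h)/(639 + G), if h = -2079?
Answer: 581/117 ≈ 4.9658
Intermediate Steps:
G = -405 (G = 45*(-9) = -405)
(3241 + h)/(639 + G) = (3241 - 2079)/(639 - 405) = 1162/234 = 1162*(1/234) = 581/117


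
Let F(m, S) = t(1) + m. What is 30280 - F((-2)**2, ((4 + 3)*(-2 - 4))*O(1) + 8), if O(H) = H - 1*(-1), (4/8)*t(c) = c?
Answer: 30274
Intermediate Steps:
t(c) = 2*c
O(H) = 1 + H (O(H) = H + 1 = 1 + H)
F(m, S) = 2 + m (F(m, S) = 2*1 + m = 2 + m)
30280 - F((-2)**2, ((4 + 3)*(-2 - 4))*O(1) + 8) = 30280 - (2 + (-2)**2) = 30280 - (2 + 4) = 30280 - 1*6 = 30280 - 6 = 30274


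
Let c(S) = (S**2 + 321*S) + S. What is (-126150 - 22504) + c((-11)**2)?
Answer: -95051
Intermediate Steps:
c(S) = S**2 + 322*S
(-126150 - 22504) + c((-11)**2) = (-126150 - 22504) + (-11)**2*(322 + (-11)**2) = -148654 + 121*(322 + 121) = -148654 + 121*443 = -148654 + 53603 = -95051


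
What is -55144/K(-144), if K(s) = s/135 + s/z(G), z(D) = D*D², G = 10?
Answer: 10339500/227 ≈ 45548.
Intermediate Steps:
z(D) = D³
K(s) = 227*s/27000 (K(s) = s/135 + s/(10³) = s*(1/135) + s/1000 = s/135 + s*(1/1000) = s/135 + s/1000 = 227*s/27000)
-55144/K(-144) = -55144/((227/27000)*(-144)) = -55144/(-454/375) = -55144*(-375/454) = 10339500/227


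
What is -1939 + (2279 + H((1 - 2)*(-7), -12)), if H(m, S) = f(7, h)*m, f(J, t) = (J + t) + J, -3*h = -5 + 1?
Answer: 1342/3 ≈ 447.33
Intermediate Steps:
h = 4/3 (h = -(-5 + 1)/3 = -⅓*(-4) = 4/3 ≈ 1.3333)
f(J, t) = t + 2*J
H(m, S) = 46*m/3 (H(m, S) = (4/3 + 2*7)*m = (4/3 + 14)*m = 46*m/3)
-1939 + (2279 + H((1 - 2)*(-7), -12)) = -1939 + (2279 + 46*((1 - 2)*(-7))/3) = -1939 + (2279 + 46*(-1*(-7))/3) = -1939 + (2279 + (46/3)*7) = -1939 + (2279 + 322/3) = -1939 + 7159/3 = 1342/3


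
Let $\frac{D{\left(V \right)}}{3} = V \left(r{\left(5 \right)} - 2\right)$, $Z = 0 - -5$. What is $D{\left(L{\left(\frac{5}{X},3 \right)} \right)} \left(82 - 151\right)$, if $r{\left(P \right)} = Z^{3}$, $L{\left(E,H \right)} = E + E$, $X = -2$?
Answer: $127305$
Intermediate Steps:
$Z = 5$ ($Z = 0 + 5 = 5$)
$L{\left(E,H \right)} = 2 E$
$r{\left(P \right)} = 125$ ($r{\left(P \right)} = 5^{3} = 125$)
$D{\left(V \right)} = 369 V$ ($D{\left(V \right)} = 3 V \left(125 - 2\right) = 3 V 123 = 3 \cdot 123 V = 369 V$)
$D{\left(L{\left(\frac{5}{X},3 \right)} \right)} \left(82 - 151\right) = 369 \cdot 2 \frac{5}{-2} \left(82 - 151\right) = 369 \cdot 2 \cdot 5 \left(- \frac{1}{2}\right) \left(-69\right) = 369 \cdot 2 \left(- \frac{5}{2}\right) \left(-69\right) = 369 \left(-5\right) \left(-69\right) = \left(-1845\right) \left(-69\right) = 127305$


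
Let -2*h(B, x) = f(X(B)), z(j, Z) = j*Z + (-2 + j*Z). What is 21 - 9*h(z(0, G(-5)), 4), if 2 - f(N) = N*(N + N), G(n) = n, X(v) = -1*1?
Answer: 21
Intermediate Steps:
X(v) = -1
z(j, Z) = -2 + 2*Z*j (z(j, Z) = Z*j + (-2 + Z*j) = -2 + 2*Z*j)
f(N) = 2 - 2*N² (f(N) = 2 - N*(N + N) = 2 - N*2*N = 2 - 2*N²)
h(B, x) = 0 (h(B, x) = -(2 - 2*(-1)²)/2 = -(2 - 2*1)/2 = -(2 - 2)/2 = -½*0 = 0)
21 - 9*h(z(0, G(-5)), 4) = 21 - 9*0 = 21 + 0 = 21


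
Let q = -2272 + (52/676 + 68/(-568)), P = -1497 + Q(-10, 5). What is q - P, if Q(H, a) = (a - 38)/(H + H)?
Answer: -14337749/18460 ≈ -776.69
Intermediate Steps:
Q(H, a) = (-38 + a)/(2*H) (Q(H, a) = (-38 + a)/((2*H)) = (-38 + a)*(1/(2*H)) = (-38 + a)/(2*H))
P = -29907/20 (P = -1497 + (½)*(-38 + 5)/(-10) = -1497 + (½)*(-⅒)*(-33) = -1497 + 33/20 = -29907/20 ≈ -1495.3)
q = -4194191/1846 (q = -2272 + (52*(1/676) + 68*(-1/568)) = -2272 + (1/13 - 17/142) = -2272 - 79/1846 = -4194191/1846 ≈ -2272.0)
q - P = -4194191/1846 - 1*(-29907/20) = -4194191/1846 + 29907/20 = -14337749/18460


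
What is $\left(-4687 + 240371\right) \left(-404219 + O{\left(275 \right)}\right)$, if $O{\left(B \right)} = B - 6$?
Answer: $-95204551800$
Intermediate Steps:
$O{\left(B \right)} = -6 + B$ ($O{\left(B \right)} = B - 6 = -6 + B$)
$\left(-4687 + 240371\right) \left(-404219 + O{\left(275 \right)}\right) = \left(-4687 + 240371\right) \left(-404219 + \left(-6 + 275\right)\right) = 235684 \left(-404219 + 269\right) = 235684 \left(-403950\right) = -95204551800$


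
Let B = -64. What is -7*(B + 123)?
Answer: -413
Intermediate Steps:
-7*(B + 123) = -7*(-64 + 123) = -7*59 = -413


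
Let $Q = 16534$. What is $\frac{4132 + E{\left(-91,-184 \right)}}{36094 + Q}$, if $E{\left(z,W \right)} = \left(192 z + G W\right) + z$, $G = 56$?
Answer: $- \frac{23735}{52628} \approx -0.451$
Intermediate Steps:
$E{\left(z,W \right)} = 56 W + 193 z$ ($E{\left(z,W \right)} = \left(192 z + 56 W\right) + z = \left(56 W + 192 z\right) + z = 56 W + 193 z$)
$\frac{4132 + E{\left(-91,-184 \right)}}{36094 + Q} = \frac{4132 + \left(56 \left(-184\right) + 193 \left(-91\right)\right)}{36094 + 16534} = \frac{4132 - 27867}{52628} = \left(4132 - 27867\right) \frac{1}{52628} = \left(-23735\right) \frac{1}{52628} = - \frac{23735}{52628}$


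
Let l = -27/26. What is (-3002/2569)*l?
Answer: 40527/33397 ≈ 1.2135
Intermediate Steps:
l = -27/26 (l = -27*1/26 = -27/26 ≈ -1.0385)
(-3002/2569)*l = -3002/2569*(-27/26) = 40527/33397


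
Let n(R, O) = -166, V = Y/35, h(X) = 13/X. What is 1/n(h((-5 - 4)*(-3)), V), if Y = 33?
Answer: -1/166 ≈ -0.0060241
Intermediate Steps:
V = 33/35 ≈ 0.94286
1/n(h((-5 - 4)*(-3)), V) = 1/(-166) = -1/166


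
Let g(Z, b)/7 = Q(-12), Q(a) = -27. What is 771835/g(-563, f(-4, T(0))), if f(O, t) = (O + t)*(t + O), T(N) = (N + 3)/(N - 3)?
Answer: -771835/189 ≈ -4083.8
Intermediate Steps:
T(N) = (3 + N)/(-3 + N)
f(O, t) = (O + t)² (f(O, t) = (O + t)*(O + t) = (O + t)²)
g(Z, b) = -189 (g(Z, b) = 7*(-27) = -189)
771835/g(-563, f(-4, T(0))) = 771835/(-189) = 771835*(-1/189) = -771835/189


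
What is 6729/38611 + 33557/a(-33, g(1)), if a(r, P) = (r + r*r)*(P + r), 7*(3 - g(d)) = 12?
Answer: -7492192361/9051653952 ≈ -0.82771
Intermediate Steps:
g(d) = 9/7 (g(d) = 3 - ⅐*12 = 3 - 12/7 = 9/7)
a(r, P) = (P + r)*(r + r²) (a(r, P) = (r + r²)*(P + r) = (P + r)*(r + r²))
6729/38611 + 33557/a(-33, g(1)) = 6729/38611 + 33557/((-33*(9/7 - 33 + (-33)² + (9/7)*(-33)))) = 6729*(1/38611) + 33557/((-33*(9/7 - 33 + 1089 - 297/7))) = 6729/38611 + 33557/((-33*7104/7)) = 6729/38611 + 33557/(-234432/7) = 6729/38611 + 33557*(-7/234432) = 6729/38611 - 234899/234432 = -7492192361/9051653952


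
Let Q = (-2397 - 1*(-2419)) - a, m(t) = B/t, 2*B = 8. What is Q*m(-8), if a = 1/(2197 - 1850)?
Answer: -7633/694 ≈ -10.999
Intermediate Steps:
B = 4 (B = (½)*8 = 4)
m(t) = 4/t
a = 1/347 ≈ 0.0028818
Q = 7633/347 (Q = (-2397 - 1*(-2419)) - 1*1/347 = (-2397 + 2419) - 1/347 = 22 - 1/347 = 7633/347 ≈ 21.997)
Q*m(-8) = 7633*(4/(-8))/347 = 7633*(4*(-⅛))/347 = (7633/347)*(-½) = -7633/694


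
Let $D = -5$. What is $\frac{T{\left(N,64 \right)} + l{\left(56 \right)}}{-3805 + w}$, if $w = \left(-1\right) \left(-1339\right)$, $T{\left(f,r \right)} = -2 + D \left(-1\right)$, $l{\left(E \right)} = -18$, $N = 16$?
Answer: $\frac{5}{822} \approx 0.0060827$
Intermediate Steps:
$T{\left(f,r \right)} = 3$ ($T{\left(f,r \right)} = -2 - -5 = -2 + 5 = 3$)
$w = 1339$
$\frac{T{\left(N,64 \right)} + l{\left(56 \right)}}{-3805 + w} = \frac{3 - 18}{-3805 + 1339} = - \frac{15}{-2466} = \left(-15\right) \left(- \frac{1}{2466}\right) = \frac{5}{822}$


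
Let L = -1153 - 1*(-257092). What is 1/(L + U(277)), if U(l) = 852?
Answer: 1/256791 ≈ 3.8942e-6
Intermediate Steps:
L = 255939 (L = -1153 + 257092 = 255939)
1/(L + U(277)) = 1/(255939 + 852) = 1/256791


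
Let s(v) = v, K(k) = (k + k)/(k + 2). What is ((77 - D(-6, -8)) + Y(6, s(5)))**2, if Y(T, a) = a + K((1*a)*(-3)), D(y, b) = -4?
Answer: 1317904/169 ≈ 7798.3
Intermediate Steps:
K(k) = 2*k/(2 + k) (K(k) = (2*k)/(2 + k) = 2*k/(2 + k))
Y(T, a) = a - 6*a/(2 - 3*a) (Y(T, a) = a + 2*((1*a)*(-3))/(2 + (1*a)*(-3)) = a + 2*(a*(-3))/(2 + a*(-3)) = a + 2*(-3*a)/(2 - 3*a) = a - 6*a/(2 - 3*a))
((77 - D(-6, -8)) + Y(6, s(5)))**2 = ((77 - 1*(-4)) + 5*(4 + 3*5)/(-2 + 3*5))**2 = ((77 + 4) + 5*(4 + 15)/(-2 + 15))**2 = (81 + 5*19/13)**2 = (81 + 5*(1/13)*19)**2 = (81 + 95/13)**2 = (1148/13)**2 = 1317904/169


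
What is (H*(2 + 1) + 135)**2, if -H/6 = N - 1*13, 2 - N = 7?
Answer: 210681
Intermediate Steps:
N = -5 (N = 2 - 1*7 = 2 - 7 = -5)
H = 108 (H = -6*(-5 - 1*13) = -6*(-5 - 13) = -6*(-18) = 108)
(H*(2 + 1) + 135)**2 = (108*(2 + 1) + 135)**2 = (108*3 + 135)**2 = (324 + 135)**2 = 459**2 = 210681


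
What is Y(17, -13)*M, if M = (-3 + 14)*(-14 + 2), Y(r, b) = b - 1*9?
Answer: 2904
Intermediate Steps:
Y(r, b) = -9 + b (Y(r, b) = b - 9 = -9 + b)
M = -132 (M = 11*(-12) = -132)
Y(17, -13)*M = (-9 - 13)*(-132) = -22*(-132) = 2904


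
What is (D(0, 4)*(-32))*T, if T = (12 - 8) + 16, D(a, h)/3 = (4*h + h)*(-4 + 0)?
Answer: 153600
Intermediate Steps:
D(a, h) = -60*h (D(a, h) = 3*((4*h + h)*(-4 + 0)) = 3*((5*h)*(-4)) = 3*(-20*h) = -60*h)
T = 20 (T = 4 + 16 = 20)
(D(0, 4)*(-32))*T = (-60*4*(-32))*20 = -240*(-32)*20 = 7680*20 = 153600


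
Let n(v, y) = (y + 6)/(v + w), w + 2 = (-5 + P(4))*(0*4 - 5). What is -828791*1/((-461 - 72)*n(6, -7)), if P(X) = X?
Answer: -7459119/533 ≈ -13995.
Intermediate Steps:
w = 3 (w = -2 + (-5 + 4)*(0*4 - 5) = -2 - (0 - 5) = -2 - 1*(-5) = -2 + 5 = 3)
n(v, y) = (6 + y)/(3 + v) (n(v, y) = (y + 6)/(v + 3) = (6 + y)/(3 + v))
-828791*1/((-461 - 72)*n(6, -7)) = -828791*(3 + 6)/((-461 - 72)*(6 - 7)) = -828791/((-1/9)*(-533)) = -828791/(((⅑)*(-1))*(-533)) = -828791/((-⅑*(-533))) = -828791/533/9 = -828791*9/533 = -7459119/533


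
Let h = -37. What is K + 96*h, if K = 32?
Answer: -3520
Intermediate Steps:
K + 96*h = 32 + 96*(-37) = 32 - 3552 = -3520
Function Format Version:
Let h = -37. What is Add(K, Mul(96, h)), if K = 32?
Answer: -3520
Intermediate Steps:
Add(K, Mul(96, h)) = Add(32, Mul(96, -37)) = Add(32, -3552) = -3520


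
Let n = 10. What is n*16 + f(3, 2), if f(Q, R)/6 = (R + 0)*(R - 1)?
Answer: 172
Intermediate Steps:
f(Q, R) = 6*R*(-1 + R) (f(Q, R) = 6*((R + 0)*(R - 1)) = 6*(R*(-1 + R)) = 6*R*(-1 + R))
n*16 + f(3, 2) = 10*16 + 6*2*(-1 + 2) = 160 + 6*2*1 = 160 + 12 = 172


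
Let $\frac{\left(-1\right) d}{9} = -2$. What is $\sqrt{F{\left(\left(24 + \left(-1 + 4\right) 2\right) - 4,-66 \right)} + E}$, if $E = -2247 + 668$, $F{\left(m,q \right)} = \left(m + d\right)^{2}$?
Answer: $\sqrt{357} \approx 18.894$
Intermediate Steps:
$d = 18$ ($d = \left(-9\right) \left(-2\right) = 18$)
$F{\left(m,q \right)} = \left(18 + m\right)^{2}$ ($F{\left(m,q \right)} = \left(m + 18\right)^{2} = \left(18 + m\right)^{2}$)
$E = -1579$
$\sqrt{F{\left(\left(24 + \left(-1 + 4\right) 2\right) - 4,-66 \right)} + E} = \sqrt{\left(18 + \left(\left(24 + \left(-1 + 4\right) 2\right) - 4\right)\right)^{2} - 1579} = \sqrt{\left(18 + \left(\left(24 + 3 \cdot 2\right) - 4\right)\right)^{2} - 1579} = \sqrt{\left(18 + \left(\left(24 + 6\right) - 4\right)\right)^{2} - 1579} = \sqrt{\left(18 + \left(30 - 4\right)\right)^{2} - 1579} = \sqrt{\left(18 + 26\right)^{2} - 1579} = \sqrt{44^{2} - 1579} = \sqrt{1936 - 1579} = \sqrt{357}$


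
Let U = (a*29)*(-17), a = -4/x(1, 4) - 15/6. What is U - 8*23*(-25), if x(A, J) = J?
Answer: 12651/2 ≈ 6325.5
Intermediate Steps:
a = -7/2 (a = -4/4 - 15/6 = -4*¼ - 15*⅙ = -1 - 5/2 = -7/2 ≈ -3.5000)
U = 3451/2 (U = -7/2*29*(-17) = -203/2*(-17) = 3451/2 ≈ 1725.5)
U - 8*23*(-25) = 3451/2 - 8*23*(-25) = 3451/2 - 184*(-25) = 3451/2 + 4600 = 12651/2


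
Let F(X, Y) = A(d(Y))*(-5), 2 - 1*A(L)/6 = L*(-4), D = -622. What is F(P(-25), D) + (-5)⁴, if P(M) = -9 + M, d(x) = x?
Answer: 75205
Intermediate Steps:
A(L) = 12 + 24*L (A(L) = 12 - 6*L*(-4) = 12 - (-24)*L = 12 + 24*L)
F(X, Y) = -60 - 120*Y (F(X, Y) = (12 + 24*Y)*(-5) = -60 - 120*Y)
F(P(-25), D) + (-5)⁴ = (-60 - 120*(-622)) + (-5)⁴ = (-60 + 74640) + 625 = 74580 + 625 = 75205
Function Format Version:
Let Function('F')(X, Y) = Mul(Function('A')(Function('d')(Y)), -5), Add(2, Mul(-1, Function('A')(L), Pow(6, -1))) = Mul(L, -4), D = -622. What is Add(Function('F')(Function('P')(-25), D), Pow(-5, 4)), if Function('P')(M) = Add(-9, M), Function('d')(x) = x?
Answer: 75205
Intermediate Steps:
Function('A')(L) = Add(12, Mul(24, L)) (Function('A')(L) = Add(12, Mul(-6, Mul(L, -4))) = Add(12, Mul(-6, Mul(-4, L))) = Add(12, Mul(24, L)))
Function('F')(X, Y) = Add(-60, Mul(-120, Y)) (Function('F')(X, Y) = Mul(Add(12, Mul(24, Y)), -5) = Add(-60, Mul(-120, Y)))
Add(Function('F')(Function('P')(-25), D), Pow(-5, 4)) = Add(Add(-60, Mul(-120, -622)), Pow(-5, 4)) = Add(Add(-60, 74640), 625) = Add(74580, 625) = 75205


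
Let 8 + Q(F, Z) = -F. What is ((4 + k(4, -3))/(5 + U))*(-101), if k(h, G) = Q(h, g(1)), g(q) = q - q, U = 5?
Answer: 404/5 ≈ 80.800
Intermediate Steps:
g(q) = 0
Q(F, Z) = -8 - F
k(h, G) = -8 - h
((4 + k(4, -3))/(5 + U))*(-101) = ((4 + (-8 - 1*4))/(5 + 5))*(-101) = ((4 + (-8 - 4))/10)*(-101) = ((4 - 12)*(⅒))*(-101) = -8*⅒*(-101) = -⅘*(-101) = 404/5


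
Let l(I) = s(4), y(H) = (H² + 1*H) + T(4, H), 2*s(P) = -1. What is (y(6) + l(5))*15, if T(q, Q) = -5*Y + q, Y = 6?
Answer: 465/2 ≈ 232.50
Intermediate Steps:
T(q, Q) = -30 + q (T(q, Q) = -5*6 + q = -30 + q)
s(P) = -½ (s(P) = (½)*(-1) = -½)
y(H) = -26 + H + H² (y(H) = (H² + 1*H) + (-30 + 4) = (H² + H) - 26 = (H + H²) - 26 = -26 + H + H²)
l(I) = -½
(y(6) + l(5))*15 = ((-26 + 6 + 6²) - ½)*15 = ((-26 + 6 + 36) - ½)*15 = (16 - ½)*15 = (31/2)*15 = 465/2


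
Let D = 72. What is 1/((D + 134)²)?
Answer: 1/42436 ≈ 2.3565e-5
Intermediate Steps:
1/((D + 134)²) = 1/((72 + 134)²) = 1/(206²) = 1/42436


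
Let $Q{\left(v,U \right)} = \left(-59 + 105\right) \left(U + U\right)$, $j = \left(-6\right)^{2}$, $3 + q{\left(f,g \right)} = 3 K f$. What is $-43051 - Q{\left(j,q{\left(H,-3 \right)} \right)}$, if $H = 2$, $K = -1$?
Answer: $-42223$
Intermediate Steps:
$q{\left(f,g \right)} = -3 - 3 f$ ($q{\left(f,g \right)} = -3 + 3 \left(-1\right) f = -3 - 3 f$)
$j = 36$
$Q{\left(v,U \right)} = 92 U$ ($Q{\left(v,U \right)} = 46 \cdot 2 U = 92 U$)
$-43051 - Q{\left(j,q{\left(H,-3 \right)} \right)} = -43051 - 92 \left(-3 - 6\right) = -43051 - 92 \left(-9\right) = -43051 - -828 = -43051 + 828 = -42223$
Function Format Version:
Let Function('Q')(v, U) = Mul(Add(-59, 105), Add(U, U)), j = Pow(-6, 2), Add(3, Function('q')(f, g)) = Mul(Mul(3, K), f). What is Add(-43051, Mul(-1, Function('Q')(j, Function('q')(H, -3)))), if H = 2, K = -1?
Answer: -42223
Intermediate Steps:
Function('q')(f, g) = Add(-3, Mul(-3, f)) (Function('q')(f, g) = Add(-3, Mul(Mul(3, -1), f)) = Add(-3, Mul(-3, f)))
j = 36
Function('Q')(v, U) = Mul(92, U) (Function('Q')(v, U) = Mul(46, Mul(2, U)) = Mul(92, U))
Add(-43051, Mul(-1, Function('Q')(j, Function('q')(H, -3)))) = Add(-43051, Mul(-1, Mul(92, Add(-3, Mul(-3, 2))))) = Add(-43051, Mul(-1, Mul(92, Add(-3, -6)))) = Add(-43051, Mul(-1, Mul(92, -9))) = Add(-43051, Mul(-1, -828)) = Add(-43051, 828) = -42223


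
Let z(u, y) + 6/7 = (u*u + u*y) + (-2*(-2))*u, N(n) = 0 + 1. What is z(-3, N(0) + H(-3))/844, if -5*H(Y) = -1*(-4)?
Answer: -39/7385 ≈ -0.0052810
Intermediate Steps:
H(Y) = -⅘ (H(Y) = -(-1)*(-4)/5 = -⅕*4 = -⅘)
N(n) = 1
z(u, y) = -6/7 + u² + 4*u + u*y (z(u, y) = -6/7 + ((u*u + u*y) + (-2*(-2))*u) = -6/7 + ((u² + u*y) + 4*u) = -6/7 + (u² + 4*u + u*y) = -6/7 + u² + 4*u + u*y)
z(-3, N(0) + H(-3))/844 = (-6/7 + (-3)² + 4*(-3) - 3*(1 - ⅘))/844 = (-6/7 + 9 - 12 - 3*⅕)*(1/844) = (-6/7 + 9 - 12 - ⅗)*(1/844) = -156/35*1/844 = -39/7385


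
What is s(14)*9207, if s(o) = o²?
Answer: 1804572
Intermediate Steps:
s(14)*9207 = 14²*9207 = 196*9207 = 1804572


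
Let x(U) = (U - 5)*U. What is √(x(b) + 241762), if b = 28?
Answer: 201*√6 ≈ 492.35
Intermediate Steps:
x(U) = U*(-5 + U) (x(U) = (-5 + U)*U = U*(-5 + U))
√(x(b) + 241762) = √(28*(-5 + 28) + 241762) = √(28*23 + 241762) = √(644 + 241762) = √242406 = 201*√6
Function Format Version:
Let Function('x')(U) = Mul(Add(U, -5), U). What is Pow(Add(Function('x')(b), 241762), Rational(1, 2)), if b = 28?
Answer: Mul(201, Pow(6, Rational(1, 2))) ≈ 492.35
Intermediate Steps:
Function('x')(U) = Mul(U, Add(-5, U)) (Function('x')(U) = Mul(Add(-5, U), U) = Mul(U, Add(-5, U)))
Pow(Add(Function('x')(b), 241762), Rational(1, 2)) = Pow(Add(Mul(28, Add(-5, 28)), 241762), Rational(1, 2)) = Pow(Add(Mul(28, 23), 241762), Rational(1, 2)) = Pow(Add(644, 241762), Rational(1, 2)) = Pow(242406, Rational(1, 2)) = Mul(201, Pow(6, Rational(1, 2)))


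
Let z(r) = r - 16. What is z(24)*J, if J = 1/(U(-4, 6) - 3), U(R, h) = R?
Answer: -8/7 ≈ -1.1429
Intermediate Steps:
z(r) = -16 + r
J = -⅐ (J = 1/(-4 - 3) = 1/(-7) = -⅐ ≈ -0.14286)
z(24)*J = (-16 + 24)*(-⅐) = 8*(-⅐) = -8/7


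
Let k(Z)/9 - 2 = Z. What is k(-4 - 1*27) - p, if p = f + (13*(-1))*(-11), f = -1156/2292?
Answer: -231203/573 ≈ -403.50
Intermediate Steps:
k(Z) = 18 + 9*Z
f = -289/573 (f = -1156*1/2292 = -289/573 ≈ -0.50436)
p = 81650/573 (p = -289/573 + (13*(-1))*(-11) = -289/573 - 13*(-11) = -289/573 + 143 = 81650/573 ≈ 142.50)
k(-4 - 1*27) - p = (18 + 9*(-4 - 1*27)) - 1*81650/573 = (18 + 9*(-4 - 27)) - 81650/573 = (18 + 9*(-31)) - 81650/573 = (18 - 279) - 81650/573 = -261 - 81650/573 = -231203/573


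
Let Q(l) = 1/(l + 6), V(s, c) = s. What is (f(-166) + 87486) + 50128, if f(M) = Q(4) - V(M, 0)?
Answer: 1377801/10 ≈ 1.3778e+5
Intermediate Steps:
Q(l) = 1/(6 + l)
f(M) = 1/10 - M (f(M) = 1/(6 + 4) - M = 1/10 - M)
(f(-166) + 87486) + 50128 = ((1/10 - 1*(-166)) + 87486) + 50128 = ((1/10 + 166) + 87486) + 50128 = (1661/10 + 87486) + 50128 = 876521/10 + 50128 = 1377801/10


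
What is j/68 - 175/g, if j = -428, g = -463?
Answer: -46566/7871 ≈ -5.9161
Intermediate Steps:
j/68 - 175/g = -428/68 - 175/(-463) = -428*1/68 - 175*(-1/463) = -107/17 + 175/463 = -46566/7871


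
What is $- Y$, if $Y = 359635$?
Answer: $-359635$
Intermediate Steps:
$- Y = \left(-1\right) 359635 = -359635$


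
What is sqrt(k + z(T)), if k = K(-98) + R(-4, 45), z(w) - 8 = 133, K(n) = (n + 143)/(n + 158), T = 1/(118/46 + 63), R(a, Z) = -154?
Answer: 7*I/2 ≈ 3.5*I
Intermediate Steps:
T = 23/1508 (T = 1/(118*(1/46) + 63) = 1/(59/23 + 63) = 1/(1508/23) = 23/1508 ≈ 0.015252)
K(n) = (143 + n)/(158 + n)
z(w) = 141 (z(w) = 8 + 133 = 141)
k = -613/4 (k = (143 - 98)/(158 - 98) - 154 = 45/60 - 154 = (1/60)*45 - 154 = 3/4 - 154 = -613/4 ≈ -153.25)
sqrt(k + z(T)) = sqrt(-613/4 + 141) = sqrt(-49/4) = 7*I/2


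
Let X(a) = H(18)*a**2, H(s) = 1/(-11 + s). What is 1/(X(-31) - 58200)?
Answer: -7/406439 ≈ -1.7223e-5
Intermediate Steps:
X(a) = a**2/7 (X(a) = a**2/(-11 + 18) = a**2/7)
1/(X(-31) - 58200) = 1/((1/7)*(-31)**2 - 58200) = 1/((1/7)*961 - 58200) = 1/(961/7 - 58200) = 1/(-406439/7) = -7/406439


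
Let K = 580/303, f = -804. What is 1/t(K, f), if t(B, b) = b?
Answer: -1/804 ≈ -0.0012438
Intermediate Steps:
K = 580/303 (K = 580*(1/303) = 580/303 ≈ 1.9142)
1/t(K, f) = 1/(-804) = -1/804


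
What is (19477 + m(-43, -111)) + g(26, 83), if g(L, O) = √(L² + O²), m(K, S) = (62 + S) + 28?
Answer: 19456 + √7565 ≈ 19543.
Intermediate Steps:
m(K, S) = 90 + S
(19477 + m(-43, -111)) + g(26, 83) = (19477 + (90 - 111)) + √(26² + 83²) = (19477 - 21) + √(676 + 6889) = 19456 + √7565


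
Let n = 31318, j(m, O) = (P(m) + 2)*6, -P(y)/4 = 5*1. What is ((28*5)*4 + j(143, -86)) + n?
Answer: 31770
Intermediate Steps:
P(y) = -20
j(m, O) = -108 (j(m, O) = (-20 + 2)*6 = -18*6 = -108)
((28*5)*4 + j(143, -86)) + n = ((28*5)*4 - 108) + 31318 = (140*4 - 108) + 31318 = (560 - 108) + 31318 = 452 + 31318 = 31770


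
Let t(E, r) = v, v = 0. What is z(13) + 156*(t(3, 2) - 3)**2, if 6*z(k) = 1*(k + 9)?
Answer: 4223/3 ≈ 1407.7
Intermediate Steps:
t(E, r) = 0
z(k) = 3/2 + k/6 (z(k) = (1*(k + 9))/6 = (1*(9 + k))/6 = (9 + k)/6 = 3/2 + k/6)
z(13) + 156*(t(3, 2) - 3)**2 = (3/2 + (1/6)*13) + 156*(0 - 3)**2 = (3/2 + 13/6) + 156*(-3)**2 = 11/3 + 156*9 = 11/3 + 1404 = 4223/3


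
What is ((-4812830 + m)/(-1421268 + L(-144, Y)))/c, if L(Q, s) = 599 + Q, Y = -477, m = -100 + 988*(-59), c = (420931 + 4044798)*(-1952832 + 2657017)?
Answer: 4871222/4468029754320878245 ≈ 1.0902e-12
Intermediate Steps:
c = 3144699375865 (c = 4465729*704185 = 3144699375865)
m = -58392 (m = -100 - 58292 = -58392)
((-4812830 + m)/(-1421268 + L(-144, Y)))/c = ((-4812830 - 58392)/(-1421268 + (599 - 144)))/3144699375865 = -4871222/(-1421268 + 455)*(1/3144699375865) = -4871222/(-1420813)*(1/3144699375865) = -4871222*(-1/1420813)*(1/3144699375865) = (4871222/1420813)*(1/3144699375865) = 4871222/4468029754320878245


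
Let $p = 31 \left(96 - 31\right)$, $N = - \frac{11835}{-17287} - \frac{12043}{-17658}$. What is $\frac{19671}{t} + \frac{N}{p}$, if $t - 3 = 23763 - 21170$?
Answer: $\frac{102546182272267}{13531902993180} \approx 7.5781$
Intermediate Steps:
$N = \frac{417169771}{305253846}$ ($N = \left(-11835\right) \left(- \frac{1}{17287}\right) - - \frac{12043}{17658} = \frac{11835}{17287} + \frac{12043}{17658} = \frac{417169771}{305253846} \approx 1.3666$)
$t = 2596$ ($t = 3 + \left(23763 - 21170\right) = 3 + 2593 = 2596$)
$p = 2015$ ($p = 31 \cdot 65 = 2015$)
$\frac{19671}{t} + \frac{N}{p} = \frac{19671}{2596} + \frac{417169771}{305253846 \cdot 2015} = 19671 \cdot \frac{1}{2596} + \frac{417169771}{305253846} \cdot \frac{1}{2015} = \frac{19671}{2596} + \frac{417169771}{615086499690} = \frac{102546182272267}{13531902993180}$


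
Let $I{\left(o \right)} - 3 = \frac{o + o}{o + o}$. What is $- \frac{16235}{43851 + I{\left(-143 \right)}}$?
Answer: $- \frac{3247}{8771} \approx -0.3702$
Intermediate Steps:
$I{\left(o \right)} = 4$ ($I{\left(o \right)} = 3 + \frac{o + o}{o + o} = 3 + \frac{2 o}{2 o} = 3 + 2 o \frac{1}{2 o} = 3 + 1 = 4$)
$- \frac{16235}{43851 + I{\left(-143 \right)}} = - \frac{16235}{43851 + 4} = - \frac{16235}{43855} = \left(-16235\right) \frac{1}{43855} = - \frac{3247}{8771}$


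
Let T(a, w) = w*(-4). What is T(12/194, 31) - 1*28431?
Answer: -28555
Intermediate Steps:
T(a, w) = -4*w
T(12/194, 31) - 1*28431 = -4*31 - 1*28431 = -124 - 28431 = -28555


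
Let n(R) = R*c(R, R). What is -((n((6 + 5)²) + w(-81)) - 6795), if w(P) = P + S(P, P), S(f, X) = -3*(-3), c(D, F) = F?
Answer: -7774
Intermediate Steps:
S(f, X) = 9
w(P) = 9 + P (w(P) = P + 9 = 9 + P)
n(R) = R² (n(R) = R*R = R²)
-((n((6 + 5)²) + w(-81)) - 6795) = -((((6 + 5)²)² + (9 - 81)) - 6795) = -(((11²)² - 72) - 6795) = -((121² - 72) - 6795) = -((14641 - 72) - 6795) = -(14569 - 6795) = -1*7774 = -7774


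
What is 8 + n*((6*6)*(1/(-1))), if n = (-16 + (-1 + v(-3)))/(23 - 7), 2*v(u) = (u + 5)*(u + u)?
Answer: 239/4 ≈ 59.750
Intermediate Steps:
v(u) = u*(5 + u) (v(u) = ((u + 5)*(u + u))/2 = ((5 + u)*(2*u))/2 = (2*u*(5 + u))/2 = u*(5 + u))
n = -23/16 (n = (-16 + (-1 - 3*(5 - 3)))/(23 - 7) = (-16 + (-1 - 3*2))/16 = (-16 + (-1 - 6))*(1/16) = (-16 - 7)*(1/16) = -23*1/16 = -23/16 ≈ -1.4375)
8 + n*((6*6)*(1/(-1))) = 8 - 23*6*6*1/(-1)/16 = 8 - 207*1*(-1)/4 = 8 - 207*(-1)/4 = 8 - 23/16*(-36) = 8 + 207/4 = 239/4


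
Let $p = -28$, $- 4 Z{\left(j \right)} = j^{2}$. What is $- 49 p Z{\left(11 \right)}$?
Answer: $-41503$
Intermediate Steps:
$Z{\left(j \right)} = - \frac{j^{2}}{4}$
$- 49 p Z{\left(11 \right)} = \left(-49\right) \left(-28\right) \left(- \frac{11^{2}}{4}\right) = 1372 \left(\left(- \frac{1}{4}\right) 121\right) = 1372 \left(- \frac{121}{4}\right) = -41503$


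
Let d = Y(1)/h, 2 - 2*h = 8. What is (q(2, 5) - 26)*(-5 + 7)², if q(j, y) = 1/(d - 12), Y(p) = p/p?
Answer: -3860/37 ≈ -104.32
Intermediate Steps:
h = -3 (h = 1 - ½*8 = 1 - 4 = -3)
Y(p) = 1
d = -⅓ (d = 1/(-3) = 1*(-⅓) = -⅓ ≈ -0.33333)
q(j, y) = -3/37 (q(j, y) = 1/(-⅓ - 12) = 1/(-37/3) = -3/37)
(q(2, 5) - 26)*(-5 + 7)² = (-3/37 - 26)*(-5 + 7)² = -965/37*2² = -965/37*4 = -3860/37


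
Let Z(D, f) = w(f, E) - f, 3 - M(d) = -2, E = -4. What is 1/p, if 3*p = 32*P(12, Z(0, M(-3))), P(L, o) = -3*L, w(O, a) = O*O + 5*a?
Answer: -1/384 ≈ -0.0026042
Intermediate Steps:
M(d) = 5 (M(d) = 3 - 1*(-2) = 3 + 2 = 5)
w(O, a) = O² + 5*a
Z(D, f) = -20 + f² - f (Z(D, f) = (f² + 5*(-4)) - f = (f² - 20) - f = (-20 + f²) - f = -20 + f² - f)
p = -384 (p = (32*(-3*12))/3 = (32*(-36))/3 = (⅓)*(-1152) = -384)
1/p = 1/(-384) = -1/384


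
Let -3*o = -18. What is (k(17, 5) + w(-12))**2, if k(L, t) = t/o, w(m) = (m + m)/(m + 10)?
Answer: 5929/36 ≈ 164.69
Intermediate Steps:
o = 6 (o = -1/3*(-18) = 6)
w(m) = 2*m/(10 + m) (w(m) = (2*m)/(10 + m) = 2*m/(10 + m))
k(L, t) = t/6
(k(17, 5) + w(-12))**2 = ((1/6)*5 + 2*(-12)/(10 - 12))**2 = (5/6 + 2*(-12)/(-2))**2 = (5/6 + 2*(-12)*(-1/2))**2 = (5/6 + 12)**2 = (77/6)**2 = 5929/36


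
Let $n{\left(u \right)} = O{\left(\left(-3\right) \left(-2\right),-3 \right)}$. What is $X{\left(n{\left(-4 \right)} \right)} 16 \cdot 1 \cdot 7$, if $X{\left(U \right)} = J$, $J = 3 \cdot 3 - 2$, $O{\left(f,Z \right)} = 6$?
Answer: $784$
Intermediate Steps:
$n{\left(u \right)} = 6$
$J = 7$ ($J = 9 - 2 = 7$)
$X{\left(U \right)} = 7$
$X{\left(n{\left(-4 \right)} \right)} 16 \cdot 1 \cdot 7 = 7 \cdot 16 \cdot 1 \cdot 7 = 112 \cdot 7 = 784$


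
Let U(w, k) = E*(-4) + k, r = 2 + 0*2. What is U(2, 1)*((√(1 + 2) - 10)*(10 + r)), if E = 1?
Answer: 360 - 36*√3 ≈ 297.65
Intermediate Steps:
r = 2 (r = 2 + 0 = 2)
U(w, k) = -4 + k (U(w, k) = 1*(-4) + k = -4 + k)
U(2, 1)*((√(1 + 2) - 10)*(10 + r)) = (-4 + 1)*((√(1 + 2) - 10)*(10 + 2)) = -3*(√3 - 10)*12 = -3*(-10 + √3)*12 = -3*(-120 + 12*√3) = 360 - 36*√3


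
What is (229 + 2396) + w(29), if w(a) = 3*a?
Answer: 2712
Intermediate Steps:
(229 + 2396) + w(29) = (229 + 2396) + 3*29 = 2625 + 87 = 2712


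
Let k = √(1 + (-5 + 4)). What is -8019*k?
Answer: 0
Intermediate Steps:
k = 0 (k = √(1 - 1) = √0 = 0)
-8019*k = -8019*0 = 0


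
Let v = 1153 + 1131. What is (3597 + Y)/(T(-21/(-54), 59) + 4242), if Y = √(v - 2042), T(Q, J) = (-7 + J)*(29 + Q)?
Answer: 32373/51932 + 99*√2/51932 ≈ 0.62607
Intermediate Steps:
v = 2284
Y = 11*√2 (Y = √(2284 - 2042) = √242 = 11*√2 ≈ 15.556)
(3597 + Y)/(T(-21/(-54), 59) + 4242) = (3597 + 11*√2)/((-203 - (-147)/(-54) + 29*59 + 59*(-21/(-54))) + 4242) = (3597 + 11*√2)/((-203 - (-147)*(-1)/54 + 1711 + 59*(-21*(-1/54))) + 4242) = (3597 + 11*√2)/((-203 - 7*7/18 + 1711 + 59*(7/18)) + 4242) = (3597 + 11*√2)/((-203 - 49/18 + 1711 + 413/18) + 4242) = (3597 + 11*√2)/(13754/9 + 4242) = (3597 + 11*√2)/(51932/9) = (3597 + 11*√2)*(9/51932) = 32373/51932 + 99*√2/51932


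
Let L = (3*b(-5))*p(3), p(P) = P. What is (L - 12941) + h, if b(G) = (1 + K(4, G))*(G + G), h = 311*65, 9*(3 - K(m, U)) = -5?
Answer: 6864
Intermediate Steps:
K(m, U) = 32/9 (K(m, U) = 3 - ⅑*(-5) = 3 + 5/9 = 32/9)
h = 20215
b(G) = 82*G/9 (b(G) = (1 + 32/9)*(G + G) = 41*(2*G)/9 = 82*G/9)
L = -410 (L = (3*((82/9)*(-5)))*3 = (3*(-410/9))*3 = -410/3*3 = -410)
(L - 12941) + h = (-410 - 12941) + 20215 = -13351 + 20215 = 6864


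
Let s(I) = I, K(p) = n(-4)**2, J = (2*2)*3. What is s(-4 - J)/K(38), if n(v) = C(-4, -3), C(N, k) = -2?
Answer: -4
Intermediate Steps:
n(v) = -2
J = 12 (J = 4*3 = 12)
K(p) = 4 (K(p) = (-2)**2 = 4)
s(-4 - J)/K(38) = (-4 - 1*12)/4 = (-4 - 12)*(1/4) = -16*1/4 = -4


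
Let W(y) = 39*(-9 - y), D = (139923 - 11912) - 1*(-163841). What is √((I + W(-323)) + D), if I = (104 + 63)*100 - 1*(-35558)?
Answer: 2*√89089 ≈ 596.96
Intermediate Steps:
D = 291852 (D = 128011 + 163841 = 291852)
W(y) = -351 - 39*y
I = 52258 (I = 167*100 + 35558 = 16700 + 35558 = 52258)
√((I + W(-323)) + D) = √((52258 + (-351 - 39*(-323))) + 291852) = √((52258 + (-351 + 12597)) + 291852) = √((52258 + 12246) + 291852) = √(64504 + 291852) = √356356 = 2*√89089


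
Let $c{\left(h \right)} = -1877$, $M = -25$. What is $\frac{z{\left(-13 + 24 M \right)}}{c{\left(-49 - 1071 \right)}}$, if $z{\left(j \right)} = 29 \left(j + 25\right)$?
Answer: $\frac{17052}{1877} \approx 9.0847$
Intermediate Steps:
$z{\left(j \right)} = 725 + 29 j$ ($z{\left(j \right)} = 29 \left(25 + j\right) = 725 + 29 j$)
$\frac{z{\left(-13 + 24 M \right)}}{c{\left(-49 - 1071 \right)}} = \frac{725 + 29 \left(-13 + 24 \left(-25\right)\right)}{-1877} = \left(725 + 29 \left(-13 - 600\right)\right) \left(- \frac{1}{1877}\right) = \left(725 + 29 \left(-613\right)\right) \left(- \frac{1}{1877}\right) = \left(725 - 17777\right) \left(- \frac{1}{1877}\right) = \left(-17052\right) \left(- \frac{1}{1877}\right) = \frac{17052}{1877}$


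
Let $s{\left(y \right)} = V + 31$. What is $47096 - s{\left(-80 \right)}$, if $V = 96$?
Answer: $46969$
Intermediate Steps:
$s{\left(y \right)} = 127$ ($s{\left(y \right)} = 96 + 31 = 127$)
$47096 - s{\left(-80 \right)} = 47096 - 127 = 46969$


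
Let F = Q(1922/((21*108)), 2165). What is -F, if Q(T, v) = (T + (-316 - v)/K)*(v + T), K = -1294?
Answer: -2491062643537/416006766 ≈ -5988.0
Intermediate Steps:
Q(T, v) = (T + v)*(158/647 + T + v/1294) (Q(T, v) = (T + (-316 - v)/(-1294))*(v + T) = (T + (-316 - v)*(-1/1294))*(T + v) = (T + (158/647 + v/1294))*(T + v) = (158/647 + T + v/1294)*(T + v) = (T + v)*(158/647 + T + v/1294))
F = 2491062643537/416006766 (F = (1/1294)*2165² + 158*(1922/((21*108)))/647 + (158/647)*2165 + (1922/((21*108)))*(1922/((21*108)) + 2165) + (1/1294)*(1922/((21*108)))*2165 = (1/1294)*4687225 + 158*(1922/2268)/647 + 342070/647 + (1922/2268)*(1922/2268 + 2165) + (1/1294)*(1922/2268)*2165 = 4687225/1294 + 158*(1922*(1/2268))/647 + 342070/647 + (1922*(1/2268))*(1922*(1/2268) + 2165) + (1/1294)*(1922*(1/2268))*2165 = 4687225/1294 + (158/647)*(961/1134) + 342070/647 + 961*(961/1134 + 2165)/1134 + (1/1294)*(961/1134)*2165 = 4687225/1294 + 75919/366849 + 342070/647 + (961/1134)*(2456071/1134) + 2080565/1467396 = 4687225/1294 + 75919/366849 + 342070/647 + 2360284231/1285956 + 2080565/1467396 = 2491062643537/416006766 ≈ 5988.0)
-F = -1*2491062643537/416006766 = -2491062643537/416006766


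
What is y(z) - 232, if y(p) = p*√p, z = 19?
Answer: -232 + 19*√19 ≈ -149.18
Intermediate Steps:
y(p) = p^(3/2)
y(z) - 232 = 19^(3/2) - 232 = 19*√19 - 232 = -232 + 19*√19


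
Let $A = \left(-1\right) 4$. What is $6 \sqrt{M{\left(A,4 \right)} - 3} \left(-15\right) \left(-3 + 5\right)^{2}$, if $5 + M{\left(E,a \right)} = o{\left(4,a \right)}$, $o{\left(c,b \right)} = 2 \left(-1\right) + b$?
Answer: $- 360 i \sqrt{6} \approx - 881.82 i$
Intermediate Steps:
$o{\left(c,b \right)} = -2 + b$
$A = -4$
$M{\left(E,a \right)} = -7 + a$ ($M{\left(E,a \right)} = -5 + \left(-2 + a\right) = -7 + a$)
$6 \sqrt{M{\left(A,4 \right)} - 3} \left(-15\right) \left(-3 + 5\right)^{2} = 6 \sqrt{\left(-7 + 4\right) - 3} \left(-15\right) \left(-3 + 5\right)^{2} = 6 \sqrt{-3 - 3} \left(-15\right) 2^{2} = 6 \sqrt{-6} \left(-15\right) 4 = 6 i \sqrt{6} \left(-15\right) 4 = - 90 i \sqrt{6} \cdot 4 = - 360 i \sqrt{6}$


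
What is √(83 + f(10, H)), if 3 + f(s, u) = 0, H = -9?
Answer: 4*√5 ≈ 8.9443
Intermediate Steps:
f(s, u) = -3 (f(s, u) = -3 + 0 = -3)
√(83 + f(10, H)) = √(83 - 3) = √80 = 4*√5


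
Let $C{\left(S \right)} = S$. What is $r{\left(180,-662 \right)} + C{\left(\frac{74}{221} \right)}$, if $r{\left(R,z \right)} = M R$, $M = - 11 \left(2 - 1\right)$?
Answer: $- \frac{437506}{221} \approx -1979.7$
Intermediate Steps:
$M = -11$ ($M = \left(-11\right) 1 = -11$)
$r{\left(R,z \right)} = - 11 R$
$r{\left(180,-662 \right)} + C{\left(\frac{74}{221} \right)} = \left(-11\right) 180 + \frac{74}{221} = -1980 + 74 \cdot \frac{1}{221} = -1980 + \frac{74}{221} = - \frac{437506}{221}$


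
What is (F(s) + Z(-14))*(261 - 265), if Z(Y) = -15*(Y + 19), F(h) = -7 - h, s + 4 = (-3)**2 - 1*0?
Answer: 348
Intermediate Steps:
s = 5 (s = -4 + ((-3)**2 - 1*0) = -4 + (9 + 0) = -4 + 9 = 5)
Z(Y) = -285 - 15*Y (Z(Y) = -15*(19 + Y) = -285 - 15*Y)
(F(s) + Z(-14))*(261 - 265) = ((-7 - 1*5) + (-285 - 15*(-14)))*(261 - 265) = ((-7 - 5) + (-285 + 210))*(-4) = (-12 - 75)*(-4) = -87*(-4) = 348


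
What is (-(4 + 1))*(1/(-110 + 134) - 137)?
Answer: 16435/24 ≈ 684.79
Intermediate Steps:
(-(4 + 1))*(1/(-110 + 134) - 137) = (-1*5)*(1/24 - 137) = -5*(1/24 - 137) = -5*(-3287/24) = 16435/24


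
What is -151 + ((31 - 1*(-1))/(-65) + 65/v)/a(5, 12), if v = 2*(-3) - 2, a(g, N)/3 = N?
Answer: -2831201/18720 ≈ -151.24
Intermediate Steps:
a(g, N) = 3*N
v = -8 (v = -6 - 2 = -8)
-151 + ((31 - 1*(-1))/(-65) + 65/v)/a(5, 12) = -151 + ((31 - 1*(-1))/(-65) + 65/(-8))/((3*12)) = -151 + ((31 + 1)*(-1/65) + 65*(-⅛))/36 = -151 + (32*(-1/65) - 65/8)*(1/36) = -151 + (-32/65 - 65/8)*(1/36) = -151 - 4481/520*1/36 = -151 - 4481/18720 = -2831201/18720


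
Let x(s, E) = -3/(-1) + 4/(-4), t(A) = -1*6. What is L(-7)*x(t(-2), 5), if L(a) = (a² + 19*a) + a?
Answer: -182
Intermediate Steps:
L(a) = a² + 20*a
t(A) = -6
x(s, E) = 2 (x(s, E) = -3*(-1) + 4*(-¼) = 3 - 1 = 2)
L(-7)*x(t(-2), 5) = -7*(20 - 7)*2 = -7*13*2 = -91*2 = -182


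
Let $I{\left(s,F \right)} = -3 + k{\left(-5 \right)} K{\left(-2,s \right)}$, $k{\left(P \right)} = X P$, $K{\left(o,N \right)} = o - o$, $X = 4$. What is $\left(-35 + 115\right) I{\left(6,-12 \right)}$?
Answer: $-240$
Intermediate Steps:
$K{\left(o,N \right)} = 0$
$k{\left(P \right)} = 4 P$
$I{\left(s,F \right)} = -3$ ($I{\left(s,F \right)} = -3 + 4 \left(-5\right) 0 = -3 - 0 = -3 + 0 = -3$)
$\left(-35 + 115\right) I{\left(6,-12 \right)} = \left(-35 + 115\right) \left(-3\right) = 80 \left(-3\right) = -240$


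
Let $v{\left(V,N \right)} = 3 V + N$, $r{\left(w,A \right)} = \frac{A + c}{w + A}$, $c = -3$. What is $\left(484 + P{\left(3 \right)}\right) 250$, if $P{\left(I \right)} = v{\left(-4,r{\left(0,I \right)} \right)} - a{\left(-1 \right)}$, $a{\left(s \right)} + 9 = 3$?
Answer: $119500$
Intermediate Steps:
$r{\left(w,A \right)} = \frac{-3 + A}{A + w}$ ($r{\left(w,A \right)} = \frac{A - 3}{w + A} = \frac{-3 + A}{A + w}$)
$v{\left(V,N \right)} = N + 3 V$
$a{\left(s \right)} = -6$ ($a{\left(s \right)} = -9 + 3 = -6$)
$P{\left(I \right)} = -6 + \frac{-3 + I}{I}$ ($P{\left(I \right)} = \left(\frac{-3 + I}{I + 0} + 3 \left(-4\right)\right) - -6 = \left(\frac{-3 + I}{I} - 12\right) + 6 = \left(-12 + \frac{-3 + I}{I}\right) + 6 = -6 + \frac{-3 + I}{I}$)
$\left(484 + P{\left(3 \right)}\right) 250 = \left(484 - \left(5 + \frac{3}{3}\right)\right) 250 = \left(484 - 6\right) 250 = 478 \cdot 250 = 119500$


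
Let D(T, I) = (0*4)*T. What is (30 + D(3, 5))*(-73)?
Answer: -2190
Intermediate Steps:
D(T, I) = 0 (D(T, I) = 0*T = 0)
(30 + D(3, 5))*(-73) = (30 + 0)*(-73) = 30*(-73) = -2190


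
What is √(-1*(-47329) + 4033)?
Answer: √51362 ≈ 226.63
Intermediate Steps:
√(-1*(-47329) + 4033) = √(47329 + 4033) = √51362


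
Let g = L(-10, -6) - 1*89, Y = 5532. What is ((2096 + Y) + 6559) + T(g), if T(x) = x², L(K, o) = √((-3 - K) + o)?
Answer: 21931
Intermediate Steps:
L(K, o) = √(-3 + o - K)
g = -88 (g = √(-3 - 6 - 1*(-10)) - 1*89 = √(-3 - 6 + 10) - 89 = √1 - 89 = 1 - 89 = -88)
((2096 + Y) + 6559) + T(g) = ((2096 + 5532) + 6559) + (-88)² = (7628 + 6559) + 7744 = 14187 + 7744 = 21931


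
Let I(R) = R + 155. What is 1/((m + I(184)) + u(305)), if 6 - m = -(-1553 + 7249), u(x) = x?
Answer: 1/6346 ≈ 0.00015758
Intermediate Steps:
I(R) = 155 + R
m = 5702 (m = 6 - (-1)*(-1553 + 7249) = 6 - (-1)*5696 = 6 - 1*(-5696) = 6 + 5696 = 5702)
1/((m + I(184)) + u(305)) = 1/((5702 + (155 + 184)) + 305) = 1/((5702 + 339) + 305) = 1/(6041 + 305) = 1/6346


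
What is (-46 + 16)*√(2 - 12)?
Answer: -30*I*√10 ≈ -94.868*I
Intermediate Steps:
(-46 + 16)*√(2 - 12) = -30*I*√10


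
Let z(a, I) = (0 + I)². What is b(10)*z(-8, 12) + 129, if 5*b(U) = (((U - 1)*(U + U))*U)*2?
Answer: 103809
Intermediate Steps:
z(a, I) = I²
b(U) = 4*U²*(-1 + U)/5 (b(U) = ((((U - 1)*(U + U))*U)*2)/5 = ((((-1 + U)*(2*U))*U)*2)/5 = (((2*U*(-1 + U))*U)*2)/5 = ((2*U²*(-1 + U))*2)/5 = (4*U²*(-1 + U))/5 = 4*U²*(-1 + U)/5)
b(10)*z(-8, 12) + 129 = ((⅘)*10²*(-1 + 10))*12² + 129 = ((⅘)*100*9)*144 + 129 = 720*144 + 129 = 103680 + 129 = 103809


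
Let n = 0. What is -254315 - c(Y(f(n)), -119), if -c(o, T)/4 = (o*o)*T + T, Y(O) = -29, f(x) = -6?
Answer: -655107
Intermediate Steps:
c(o, T) = -4*T - 4*T*o² (c(o, T) = -4*((o*o)*T + T) = -4*(o²*T + T) = -4*(T*o² + T) = -4*(T + T*o²) = -4*T - 4*T*o²)
-254315 - c(Y(f(n)), -119) = -254315 - (-4)*(-119)*(1 + (-29)²) = -254315 - (-4)*(-119)*(1 + 841) = -254315 - (-4)*(-119)*842 = -254315 - 1*400792 = -254315 - 400792 = -655107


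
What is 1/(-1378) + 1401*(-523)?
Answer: -1009692295/1378 ≈ -7.3272e+5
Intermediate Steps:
1/(-1378) + 1401*(-523) = -1/1378 - 732723 = -1009692295/1378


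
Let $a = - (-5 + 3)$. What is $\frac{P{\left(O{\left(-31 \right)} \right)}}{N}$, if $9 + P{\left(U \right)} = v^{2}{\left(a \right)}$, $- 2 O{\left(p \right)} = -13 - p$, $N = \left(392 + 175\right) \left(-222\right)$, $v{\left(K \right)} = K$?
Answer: $\frac{5}{125874} \approx 3.9722 \cdot 10^{-5}$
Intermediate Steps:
$a = 2$ ($a = \left(-1\right) \left(-2\right) = 2$)
$N = -125874$ ($N = 567 \left(-222\right) = -125874$)
$O{\left(p \right)} = \frac{13}{2} + \frac{p}{2}$ ($O{\left(p \right)} = - \frac{-13 - p}{2} = \frac{13}{2} + \frac{p}{2}$)
$P{\left(U \right)} = -5$ ($P{\left(U \right)} = -9 + 2^{2} = -9 + 4 = -5$)
$\frac{P{\left(O{\left(-31 \right)} \right)}}{N} = - \frac{5}{-125874} = \left(-5\right) \left(- \frac{1}{125874}\right) = \frac{5}{125874}$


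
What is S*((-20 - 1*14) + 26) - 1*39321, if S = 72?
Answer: -39897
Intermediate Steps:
S*((-20 - 1*14) + 26) - 1*39321 = 72*((-20 - 1*14) + 26) - 1*39321 = 72*((-20 - 14) + 26) - 39321 = 72*(-34 + 26) - 39321 = 72*(-8) - 39321 = -576 - 39321 = -39897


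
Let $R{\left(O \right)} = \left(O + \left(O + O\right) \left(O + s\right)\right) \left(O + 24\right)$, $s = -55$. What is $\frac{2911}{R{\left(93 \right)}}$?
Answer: $\frac{2911}{837837} \approx 0.0034744$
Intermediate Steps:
$R{\left(O \right)} = \left(24 + O\right) \left(O + 2 O \left(-55 + O\right)\right)$ ($R{\left(O \right)} = \left(O + \left(O + O\right) \left(O - 55\right)\right) \left(O + 24\right) = \left(O + 2 O \left(-55 + O\right)\right) \left(24 + O\right) = \left(24 + O\right) \left(O + 2 O \left(-55 + O\right)\right)$)
$\frac{2911}{R{\left(93 \right)}} = \frac{2911}{93 \left(-2616 - 5673 + 2 \cdot 93^{2}\right)} = \frac{2911}{93 \left(-2616 - 5673 + 2 \cdot 8649\right)} = \frac{2911}{93 \left(-2616 - 5673 + 17298\right)} = \frac{2911}{93 \cdot 9009} = \frac{2911}{837837}$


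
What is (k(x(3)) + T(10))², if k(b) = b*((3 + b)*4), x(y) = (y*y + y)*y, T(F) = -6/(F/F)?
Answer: 31472100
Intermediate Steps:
T(F) = -6 (T(F) = -6/1 = -6*1 = -6)
x(y) = y*(y + y²) (x(y) = (y² + y)*y = (y + y²)*y = y*(y + y²))
k(b) = b*(12 + 4*b)
(k(x(3)) + T(10))² = (4*(3²*(1 + 3))*(3 + 3²*(1 + 3)) - 6)² = (4*(9*4)*(3 + 9*4) - 6)² = (4*36*(3 + 36) - 6)² = (4*36*39 - 6)² = (5616 - 6)² = 5610² = 31472100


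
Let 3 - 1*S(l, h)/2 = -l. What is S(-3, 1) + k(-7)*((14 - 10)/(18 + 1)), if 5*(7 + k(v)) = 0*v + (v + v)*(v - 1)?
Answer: 308/95 ≈ 3.2421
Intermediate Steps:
S(l, h) = 6 + 2*l (S(l, h) = 6 - (-2)*l = 6 + 2*l)
k(v) = -7 + 2*v*(-1 + v)/5 (k(v) = -7 + (0*v + (v + v)*(v - 1))/5 = -7 + (0 + (2*v)*(-1 + v))/5 = -7 + (0 + 2*v*(-1 + v))/5 = -7 + (2*v*(-1 + v))/5 = -7 + 2*v*(-1 + v)/5)
S(-3, 1) + k(-7)*((14 - 10)/(18 + 1)) = (6 + 2*(-3)) + (-7 - ⅖*(-7) + (⅖)*(-7)²)*((14 - 10)/(18 + 1)) = (6 - 6) + (-7 + 14/5 + (⅖)*49)*(4/19) = 0 + (-7 + 14/5 + 98/5)*(4*(1/19)) = 0 + (77/5)*(4/19) = 0 + 308/95 = 308/95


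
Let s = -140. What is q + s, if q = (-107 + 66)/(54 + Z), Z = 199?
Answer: -35461/253 ≈ -140.16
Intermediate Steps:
q = -41/253 (q = (-107 + 66)/(54 + 199) = -41/253 ≈ -0.16206)
q + s = -41/253 - 140 = -35461/253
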